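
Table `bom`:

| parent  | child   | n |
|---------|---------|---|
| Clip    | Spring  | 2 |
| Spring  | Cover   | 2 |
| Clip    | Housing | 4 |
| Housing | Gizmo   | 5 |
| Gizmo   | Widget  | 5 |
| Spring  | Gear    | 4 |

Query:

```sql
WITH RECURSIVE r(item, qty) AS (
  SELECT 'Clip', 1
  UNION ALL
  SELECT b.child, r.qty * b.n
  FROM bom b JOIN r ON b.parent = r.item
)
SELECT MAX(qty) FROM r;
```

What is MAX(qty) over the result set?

Base: (Clip, qty=1).
Iteration 1: components of {Clip} -> Housing = 1*4 = 4, Spring = 1*2 = 2.
Iteration 2: components of {Housing,Spring} -> Cover = 2*2 = 4, Gear = 2*4 = 8, Gizmo = 4*5 = 20.
Iteration 3: components of {Cover,Gear,Gizmo} -> Widget = 20*5 = 100.
Iteration 4: no further components; recursion stops.
qty values: 1, 2, 4, 4, 8, 20, 100; the maximum is 100.

100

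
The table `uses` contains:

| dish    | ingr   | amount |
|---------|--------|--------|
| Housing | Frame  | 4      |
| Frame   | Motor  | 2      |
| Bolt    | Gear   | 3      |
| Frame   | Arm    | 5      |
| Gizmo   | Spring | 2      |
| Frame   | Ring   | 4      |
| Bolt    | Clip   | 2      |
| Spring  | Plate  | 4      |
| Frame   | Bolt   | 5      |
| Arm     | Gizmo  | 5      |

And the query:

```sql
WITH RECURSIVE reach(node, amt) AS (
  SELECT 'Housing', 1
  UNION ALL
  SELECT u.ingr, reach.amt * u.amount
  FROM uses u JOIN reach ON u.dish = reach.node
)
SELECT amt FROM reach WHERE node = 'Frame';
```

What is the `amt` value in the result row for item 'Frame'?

Base: (Housing, amt=1).
Iteration 1: components of {Housing} -> Frame = 1*4 = 4.
Iteration 2: components of {Frame} -> Arm = 4*5 = 20, Bolt = 4*5 = 20, Motor = 4*2 = 8, Ring = 4*4 = 16.
Iteration 3: components of {Arm,Bolt,Motor,Ring} -> Clip = 20*2 = 40, Gear = 20*3 = 60, Gizmo = 20*5 = 100.
Iteration 4: components of {Clip,Gear,Gizmo} -> Spring = 100*2 = 200.
Iteration 5: components of {Spring} -> Plate = 200*4 = 800.
Iteration 6: no further components; recursion stops.

4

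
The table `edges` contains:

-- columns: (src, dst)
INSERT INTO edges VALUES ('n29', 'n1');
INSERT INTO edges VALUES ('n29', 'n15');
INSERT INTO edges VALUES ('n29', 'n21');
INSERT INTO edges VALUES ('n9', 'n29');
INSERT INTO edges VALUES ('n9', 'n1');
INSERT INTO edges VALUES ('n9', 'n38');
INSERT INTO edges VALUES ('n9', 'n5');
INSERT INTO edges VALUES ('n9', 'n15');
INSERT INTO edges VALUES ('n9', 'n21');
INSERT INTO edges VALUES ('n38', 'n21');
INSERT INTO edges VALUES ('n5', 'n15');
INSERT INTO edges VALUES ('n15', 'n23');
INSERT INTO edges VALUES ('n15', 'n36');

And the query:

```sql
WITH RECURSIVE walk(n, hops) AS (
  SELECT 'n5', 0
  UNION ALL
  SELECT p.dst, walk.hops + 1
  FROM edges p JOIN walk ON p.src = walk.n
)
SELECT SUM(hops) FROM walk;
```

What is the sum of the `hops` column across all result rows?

Base: (n5, hops=0).
Iteration 1: edges from {n5} -> (n15, hops=1).
Iteration 2: edges from {n15} -> (n23, hops=2), (n36, hops=2).
Iteration 3: no outgoing edges from {n23,n36}; recursion stops.
SUM(hops) = 0 + 1 + 2 + 2 = 5.

5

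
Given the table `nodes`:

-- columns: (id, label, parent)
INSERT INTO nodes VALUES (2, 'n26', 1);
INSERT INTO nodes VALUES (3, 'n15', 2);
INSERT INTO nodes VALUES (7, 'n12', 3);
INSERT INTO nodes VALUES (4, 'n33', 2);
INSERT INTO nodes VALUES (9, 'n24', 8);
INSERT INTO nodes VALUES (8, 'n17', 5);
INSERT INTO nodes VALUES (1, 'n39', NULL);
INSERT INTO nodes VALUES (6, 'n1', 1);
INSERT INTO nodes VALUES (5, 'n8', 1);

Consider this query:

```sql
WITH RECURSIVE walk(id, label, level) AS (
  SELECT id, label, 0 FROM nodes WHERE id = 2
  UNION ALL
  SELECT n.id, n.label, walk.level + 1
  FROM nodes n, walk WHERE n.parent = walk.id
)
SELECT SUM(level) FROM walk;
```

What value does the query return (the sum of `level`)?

4

Base: id=2 (n26) at level 0.
Iteration 1: rows with parent in {2} -> n15 (id 3, level 1), n33 (id 4, level 1).
Iteration 2: rows with parent in {3,4} -> n12 (id 7, level 2).
Iteration 3: no rows with parent in {7}; recursion stops.
SUM(level) = 0 + 1 + 1 + 2 = 4.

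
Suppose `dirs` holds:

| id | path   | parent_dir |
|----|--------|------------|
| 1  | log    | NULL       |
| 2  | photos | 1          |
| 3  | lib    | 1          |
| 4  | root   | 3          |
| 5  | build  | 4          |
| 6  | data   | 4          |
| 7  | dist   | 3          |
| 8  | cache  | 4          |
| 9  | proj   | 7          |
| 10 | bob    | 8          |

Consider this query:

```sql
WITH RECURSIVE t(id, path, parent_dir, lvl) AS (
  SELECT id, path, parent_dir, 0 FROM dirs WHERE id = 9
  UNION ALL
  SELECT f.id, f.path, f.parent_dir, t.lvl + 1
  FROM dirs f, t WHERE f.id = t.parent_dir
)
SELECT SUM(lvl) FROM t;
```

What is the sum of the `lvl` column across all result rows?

Base: id=9 (proj), parent_dir=7, lvl 0.
Iteration 1: join on id=7 -> dist (id 7, parent_dir=3, lvl 1).
Iteration 2: join on id=3 -> lib (id 3, parent_dir=1, lvl 2).
Iteration 3: join on id=1 -> log (id 1, parent_dir=NULL, lvl 3).
Iteration 4: parent_dir is NULL; no match; recursion stops.
SUM(lvl) = 0 + 1 + 2 + 3 = 6.

6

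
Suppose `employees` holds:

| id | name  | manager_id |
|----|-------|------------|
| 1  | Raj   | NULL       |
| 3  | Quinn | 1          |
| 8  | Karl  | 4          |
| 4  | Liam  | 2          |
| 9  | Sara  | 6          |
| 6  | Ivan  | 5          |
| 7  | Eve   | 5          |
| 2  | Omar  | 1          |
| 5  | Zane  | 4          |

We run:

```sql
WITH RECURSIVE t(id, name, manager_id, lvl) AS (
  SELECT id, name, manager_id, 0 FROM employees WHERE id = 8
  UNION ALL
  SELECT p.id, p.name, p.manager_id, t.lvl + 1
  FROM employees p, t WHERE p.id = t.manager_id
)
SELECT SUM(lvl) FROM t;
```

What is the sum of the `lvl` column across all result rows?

6

Base: id=8 (Karl), manager_id=4, lvl 0.
Iteration 1: join on id=4 -> Liam (id 4, manager_id=2, lvl 1).
Iteration 2: join on id=2 -> Omar (id 2, manager_id=1, lvl 2).
Iteration 3: join on id=1 -> Raj (id 1, manager_id=NULL, lvl 3).
Iteration 4: manager_id is NULL; no match; recursion stops.
SUM(lvl) = 0 + 1 + 2 + 3 = 6.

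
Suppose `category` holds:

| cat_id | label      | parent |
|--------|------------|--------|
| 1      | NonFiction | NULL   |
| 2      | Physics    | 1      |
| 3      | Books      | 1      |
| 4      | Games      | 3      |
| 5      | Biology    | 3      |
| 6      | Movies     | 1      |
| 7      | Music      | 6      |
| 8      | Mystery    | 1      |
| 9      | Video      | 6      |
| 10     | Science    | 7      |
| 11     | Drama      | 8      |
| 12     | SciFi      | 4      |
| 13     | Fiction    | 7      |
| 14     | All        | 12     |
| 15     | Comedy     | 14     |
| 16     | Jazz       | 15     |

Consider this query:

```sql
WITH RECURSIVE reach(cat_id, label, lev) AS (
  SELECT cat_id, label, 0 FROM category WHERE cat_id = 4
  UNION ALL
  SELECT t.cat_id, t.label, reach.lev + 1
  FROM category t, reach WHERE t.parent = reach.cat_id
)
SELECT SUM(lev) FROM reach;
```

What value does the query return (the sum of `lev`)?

Base: cat_id=4 (Games) at lev 0.
Iteration 1: rows with parent in {4} -> SciFi (id 12, lev 1).
Iteration 2: rows with parent in {12} -> All (id 14, lev 2).
Iteration 3: rows with parent in {14} -> Comedy (id 15, lev 3).
Iteration 4: rows with parent in {15} -> Jazz (id 16, lev 4).
Iteration 5: no rows with parent in {16}; recursion stops.
SUM(lev) = 0 + 1 + 2 + 3 + 4 = 10.

10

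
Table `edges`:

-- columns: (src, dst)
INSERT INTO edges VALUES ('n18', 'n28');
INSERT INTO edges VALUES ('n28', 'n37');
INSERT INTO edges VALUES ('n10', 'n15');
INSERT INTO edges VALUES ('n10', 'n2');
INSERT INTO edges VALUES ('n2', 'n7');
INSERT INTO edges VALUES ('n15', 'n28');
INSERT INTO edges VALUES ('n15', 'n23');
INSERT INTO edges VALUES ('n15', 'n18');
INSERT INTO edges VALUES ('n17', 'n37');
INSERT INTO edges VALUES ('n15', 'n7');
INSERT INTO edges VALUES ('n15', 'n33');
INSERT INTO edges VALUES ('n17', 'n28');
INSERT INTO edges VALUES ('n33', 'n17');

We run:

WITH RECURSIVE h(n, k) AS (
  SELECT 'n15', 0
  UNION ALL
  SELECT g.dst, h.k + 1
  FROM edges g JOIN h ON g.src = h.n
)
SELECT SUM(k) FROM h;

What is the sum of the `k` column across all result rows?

24

Base: (n15, k=0).
Iteration 1: edges from {n15} -> (n18, k=1), (n23, k=1), (n28, k=1), (n33, k=1), (n7, k=1).
Iteration 2: edges from {n18,n23,n28,n33,n7} -> (n17, k=2), (n28, k=2), (n37, k=2).
Iteration 3: edges from {n17,n28,n37} -> (n28, k=3), (n37, k=3) x2. [UNION ALL keeps all 3 new rows, including repeats]
Iteration 4: edges from {n28,n37} -> (n37, k=4).
Iteration 5: no outgoing edges from {n37}; recursion stops.
SUM(k) = 0 + 1 + 1 + 1 + 1 + 1 + 2 + 2 + 2 + 3 + 3 + 3 + 4 = 24.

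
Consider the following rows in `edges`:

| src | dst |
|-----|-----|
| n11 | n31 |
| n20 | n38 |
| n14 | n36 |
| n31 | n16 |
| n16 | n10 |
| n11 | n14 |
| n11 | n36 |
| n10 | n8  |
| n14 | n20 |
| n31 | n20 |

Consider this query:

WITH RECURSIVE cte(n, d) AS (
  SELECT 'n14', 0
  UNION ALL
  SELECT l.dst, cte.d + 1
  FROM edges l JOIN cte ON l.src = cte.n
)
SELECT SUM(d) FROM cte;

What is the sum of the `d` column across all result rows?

Base: (n14, d=0).
Iteration 1: edges from {n14} -> (n20, d=1), (n36, d=1).
Iteration 2: edges from {n20,n36} -> (n38, d=2).
Iteration 3: no outgoing edges from {n38}; recursion stops.
SUM(d) = 0 + 1 + 1 + 2 = 4.

4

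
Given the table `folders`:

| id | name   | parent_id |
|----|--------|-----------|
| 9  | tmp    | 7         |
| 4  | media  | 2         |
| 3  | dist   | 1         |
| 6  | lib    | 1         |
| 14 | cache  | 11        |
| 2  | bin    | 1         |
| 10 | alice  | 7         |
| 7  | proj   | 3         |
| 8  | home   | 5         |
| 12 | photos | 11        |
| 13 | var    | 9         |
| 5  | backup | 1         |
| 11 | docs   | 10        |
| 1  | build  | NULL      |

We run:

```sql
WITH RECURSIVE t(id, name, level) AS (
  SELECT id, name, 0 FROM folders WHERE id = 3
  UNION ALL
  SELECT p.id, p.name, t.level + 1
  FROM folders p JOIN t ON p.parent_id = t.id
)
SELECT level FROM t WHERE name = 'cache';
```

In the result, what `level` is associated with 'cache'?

4

Base: id=3 (dist) at level 0.
Iteration 1: rows with parent_id in {3} -> proj (id 7, level 1).
Iteration 2: rows with parent_id in {7} -> tmp (id 9, level 2), alice (id 10, level 2).
Iteration 3: rows with parent_id in {9,10} -> docs (id 11, level 3), var (id 13, level 3).
Iteration 4: rows with parent_id in {11,13} -> photos (id 12, level 4), cache (id 14, level 4).
Iteration 5: no rows with parent_id in {12,14}; recursion stops.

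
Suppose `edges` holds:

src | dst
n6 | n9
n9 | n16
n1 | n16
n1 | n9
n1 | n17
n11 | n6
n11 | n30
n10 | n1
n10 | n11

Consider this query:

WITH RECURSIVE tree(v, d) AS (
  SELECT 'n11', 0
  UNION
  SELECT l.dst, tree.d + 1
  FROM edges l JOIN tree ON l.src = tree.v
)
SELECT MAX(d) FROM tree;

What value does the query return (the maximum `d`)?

3

Base: (n11, d=0).
Iteration 1: edges from {n11} -> (n30, d=1), (n6, d=1).
Iteration 2: edges from {n30,n6} -> (n9, d=2).
Iteration 3: edges from {n9} -> (n16, d=3).
Iteration 4: no outgoing edges from {n16}; recursion stops.
d values: 0, 1, 1, 2, 3; the maximum is 3.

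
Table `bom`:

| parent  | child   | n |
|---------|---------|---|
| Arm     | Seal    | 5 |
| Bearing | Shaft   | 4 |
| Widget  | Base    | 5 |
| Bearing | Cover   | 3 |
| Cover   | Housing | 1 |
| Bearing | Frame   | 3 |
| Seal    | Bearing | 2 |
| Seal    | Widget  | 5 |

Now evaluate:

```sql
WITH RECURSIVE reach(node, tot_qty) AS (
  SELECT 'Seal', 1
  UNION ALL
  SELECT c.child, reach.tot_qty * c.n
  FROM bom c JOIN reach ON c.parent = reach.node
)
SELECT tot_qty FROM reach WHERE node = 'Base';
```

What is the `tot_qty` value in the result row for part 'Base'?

25

Base: (Seal, tot_qty=1).
Iteration 1: components of {Seal} -> Bearing = 1*2 = 2, Widget = 1*5 = 5.
Iteration 2: components of {Bearing,Widget} -> Base = 5*5 = 25, Cover = 2*3 = 6, Frame = 2*3 = 6, Shaft = 2*4 = 8.
Iteration 3: components of {Base,Cover,Frame,Shaft} -> Housing = 6*1 = 6.
Iteration 4: no further components; recursion stops.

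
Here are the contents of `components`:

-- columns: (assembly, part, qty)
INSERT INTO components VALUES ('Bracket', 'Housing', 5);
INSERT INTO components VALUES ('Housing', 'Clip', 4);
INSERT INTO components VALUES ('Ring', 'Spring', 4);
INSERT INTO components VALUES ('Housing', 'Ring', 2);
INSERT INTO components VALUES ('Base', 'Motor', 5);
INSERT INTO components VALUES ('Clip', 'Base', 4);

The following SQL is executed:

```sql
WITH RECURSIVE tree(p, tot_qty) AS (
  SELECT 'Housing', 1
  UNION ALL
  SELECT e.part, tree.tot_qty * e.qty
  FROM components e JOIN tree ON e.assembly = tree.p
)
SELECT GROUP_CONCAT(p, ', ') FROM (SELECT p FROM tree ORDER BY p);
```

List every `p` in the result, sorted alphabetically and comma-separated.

Base, Clip, Housing, Motor, Ring, Spring

Base: (Housing, tot_qty=1).
Iteration 1: components of {Housing} -> Clip = 1*4 = 4, Ring = 1*2 = 2.
Iteration 2: components of {Clip,Ring} -> Base = 4*4 = 16, Spring = 2*4 = 8.
Iteration 3: components of {Base,Spring} -> Motor = 16*5 = 80.
Iteration 4: no further components; recursion stops.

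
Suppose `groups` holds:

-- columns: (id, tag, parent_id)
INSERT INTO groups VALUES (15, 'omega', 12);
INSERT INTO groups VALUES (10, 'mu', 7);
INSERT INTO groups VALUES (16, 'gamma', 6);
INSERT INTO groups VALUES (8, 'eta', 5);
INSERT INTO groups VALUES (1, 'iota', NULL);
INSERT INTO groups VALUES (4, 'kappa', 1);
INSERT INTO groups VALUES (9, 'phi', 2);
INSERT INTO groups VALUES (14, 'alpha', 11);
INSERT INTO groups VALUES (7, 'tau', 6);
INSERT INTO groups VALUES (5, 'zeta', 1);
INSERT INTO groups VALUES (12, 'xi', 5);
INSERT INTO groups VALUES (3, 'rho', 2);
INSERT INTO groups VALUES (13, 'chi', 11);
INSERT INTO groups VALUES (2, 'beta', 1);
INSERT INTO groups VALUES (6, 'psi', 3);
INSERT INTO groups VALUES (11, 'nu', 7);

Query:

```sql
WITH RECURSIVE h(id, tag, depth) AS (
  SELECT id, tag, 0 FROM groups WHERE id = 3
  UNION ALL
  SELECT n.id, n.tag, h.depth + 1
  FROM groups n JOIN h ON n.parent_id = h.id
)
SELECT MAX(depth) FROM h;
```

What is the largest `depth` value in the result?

4

Base: id=3 (rho) at depth 0.
Iteration 1: rows with parent_id in {3} -> psi (id 6, depth 1).
Iteration 2: rows with parent_id in {6} -> tau (id 7, depth 2), gamma (id 16, depth 2).
Iteration 3: rows with parent_id in {7,16} -> mu (id 10, depth 3), nu (id 11, depth 3).
Iteration 4: rows with parent_id in {10,11} -> chi (id 13, depth 4), alpha (id 14, depth 4).
Iteration 5: no rows with parent_id in {13,14}; recursion stops.
depth values: 0, 1, 2, 2, 3, 3, 4, 4; the maximum is 4.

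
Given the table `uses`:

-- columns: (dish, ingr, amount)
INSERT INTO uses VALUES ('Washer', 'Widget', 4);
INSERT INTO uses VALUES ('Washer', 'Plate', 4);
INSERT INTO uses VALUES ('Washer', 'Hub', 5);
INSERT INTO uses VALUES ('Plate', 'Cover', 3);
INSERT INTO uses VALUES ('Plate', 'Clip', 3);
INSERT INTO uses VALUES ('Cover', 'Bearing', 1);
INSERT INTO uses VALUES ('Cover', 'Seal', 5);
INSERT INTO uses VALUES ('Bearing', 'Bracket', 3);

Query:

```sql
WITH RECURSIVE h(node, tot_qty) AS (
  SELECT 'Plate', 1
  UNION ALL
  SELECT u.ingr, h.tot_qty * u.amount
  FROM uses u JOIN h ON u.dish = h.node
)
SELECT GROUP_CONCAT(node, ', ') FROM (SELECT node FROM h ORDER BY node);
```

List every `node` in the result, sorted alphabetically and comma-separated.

Bearing, Bracket, Clip, Cover, Plate, Seal

Base: (Plate, tot_qty=1).
Iteration 1: components of {Plate} -> Clip = 1*3 = 3, Cover = 1*3 = 3.
Iteration 2: components of {Clip,Cover} -> Bearing = 3*1 = 3, Seal = 3*5 = 15.
Iteration 3: components of {Bearing,Seal} -> Bracket = 3*3 = 9.
Iteration 4: no further components; recursion stops.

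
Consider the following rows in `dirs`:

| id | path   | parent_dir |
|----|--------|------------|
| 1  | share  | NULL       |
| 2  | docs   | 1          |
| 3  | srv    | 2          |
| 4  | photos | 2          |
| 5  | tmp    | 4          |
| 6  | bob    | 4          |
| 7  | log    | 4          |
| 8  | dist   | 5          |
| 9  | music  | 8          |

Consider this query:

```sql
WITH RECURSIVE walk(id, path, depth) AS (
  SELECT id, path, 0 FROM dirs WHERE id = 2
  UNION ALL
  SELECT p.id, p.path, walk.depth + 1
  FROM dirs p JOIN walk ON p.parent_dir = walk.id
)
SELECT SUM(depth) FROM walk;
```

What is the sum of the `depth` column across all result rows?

Base: id=2 (docs) at depth 0.
Iteration 1: rows with parent_dir in {2} -> srv (id 3, depth 1), photos (id 4, depth 1).
Iteration 2: rows with parent_dir in {3,4} -> tmp (id 5, depth 2), bob (id 6, depth 2), log (id 7, depth 2).
Iteration 3: rows with parent_dir in {5,6,7} -> dist (id 8, depth 3).
Iteration 4: rows with parent_dir in {8} -> music (id 9, depth 4).
Iteration 5: no rows with parent_dir in {9}; recursion stops.
SUM(depth) = 0 + 1 + 1 + 2 + 2 + 2 + 3 + 4 = 15.

15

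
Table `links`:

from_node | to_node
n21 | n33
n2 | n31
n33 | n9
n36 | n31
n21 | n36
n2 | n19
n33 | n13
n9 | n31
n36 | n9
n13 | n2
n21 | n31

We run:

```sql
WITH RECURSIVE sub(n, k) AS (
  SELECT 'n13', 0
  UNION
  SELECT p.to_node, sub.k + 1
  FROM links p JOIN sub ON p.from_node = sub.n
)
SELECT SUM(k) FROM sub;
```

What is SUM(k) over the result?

Base: (n13, k=0).
Iteration 1: edges from {n13} -> (n2, k=1).
Iteration 2: edges from {n2} -> (n19, k=2), (n31, k=2).
Iteration 3: no outgoing edges from {n19,n31}; recursion stops.
SUM(k) = 0 + 1 + 2 + 2 = 5.

5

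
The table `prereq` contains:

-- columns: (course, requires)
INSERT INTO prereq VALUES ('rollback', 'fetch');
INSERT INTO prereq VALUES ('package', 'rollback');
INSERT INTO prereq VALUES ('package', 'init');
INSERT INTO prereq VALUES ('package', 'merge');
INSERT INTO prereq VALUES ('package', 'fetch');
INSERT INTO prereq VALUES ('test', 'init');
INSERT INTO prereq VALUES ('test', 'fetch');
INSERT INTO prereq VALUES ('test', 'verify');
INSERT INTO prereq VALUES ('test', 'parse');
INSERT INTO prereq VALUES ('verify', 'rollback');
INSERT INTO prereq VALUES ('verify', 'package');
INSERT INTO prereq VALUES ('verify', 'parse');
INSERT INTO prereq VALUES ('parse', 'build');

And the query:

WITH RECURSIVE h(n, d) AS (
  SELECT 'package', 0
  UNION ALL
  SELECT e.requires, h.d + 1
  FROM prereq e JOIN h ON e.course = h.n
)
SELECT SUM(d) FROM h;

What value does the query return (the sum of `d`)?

6

Base: (package, d=0).
Iteration 1: edges from {package} -> (fetch, d=1), (init, d=1), (merge, d=1), (rollback, d=1).
Iteration 2: edges from {fetch,init,merge,rollback} -> (fetch, d=2).
Iteration 3: no outgoing edges from {fetch}; recursion stops.
SUM(d) = 0 + 1 + 1 + 1 + 1 + 2 = 6.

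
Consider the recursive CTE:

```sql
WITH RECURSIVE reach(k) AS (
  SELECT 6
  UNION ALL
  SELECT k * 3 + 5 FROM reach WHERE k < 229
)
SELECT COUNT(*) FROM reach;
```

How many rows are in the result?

Base: k=6.
Iteration 1: 6 < 229 holds -> k = 6 * 3 + 5 = 23.
Iteration 2: 23 < 229 holds -> k = 23 * 3 + 5 = 74.
Iteration 3: 74 < 229 holds -> k = 74 * 3 + 5 = 227.
Iteration 4: 227 < 229 holds -> k = 227 * 3 + 5 = 686.
Iteration 5: 686 < 229 fails; recursion stops.
Total rows emitted: 5.

5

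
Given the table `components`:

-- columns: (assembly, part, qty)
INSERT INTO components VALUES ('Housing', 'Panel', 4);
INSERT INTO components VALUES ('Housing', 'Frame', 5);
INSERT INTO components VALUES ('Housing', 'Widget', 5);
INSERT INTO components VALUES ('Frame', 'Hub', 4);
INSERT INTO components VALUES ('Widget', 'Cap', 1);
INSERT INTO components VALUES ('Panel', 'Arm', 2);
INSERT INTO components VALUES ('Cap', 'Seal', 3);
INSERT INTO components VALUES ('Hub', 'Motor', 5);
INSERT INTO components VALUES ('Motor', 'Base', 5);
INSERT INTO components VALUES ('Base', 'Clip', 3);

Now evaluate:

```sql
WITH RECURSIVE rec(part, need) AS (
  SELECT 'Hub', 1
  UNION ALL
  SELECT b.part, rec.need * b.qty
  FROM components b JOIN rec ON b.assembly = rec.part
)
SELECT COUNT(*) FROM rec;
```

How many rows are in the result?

Base: (Hub, need=1).
Iteration 1: components of {Hub} -> Motor = 1*5 = 5.
Iteration 2: components of {Motor} -> Base = 5*5 = 25.
Iteration 3: components of {Base} -> Clip = 25*3 = 75.
Iteration 4: no further components; recursion stops.
Total rows emitted: 4.

4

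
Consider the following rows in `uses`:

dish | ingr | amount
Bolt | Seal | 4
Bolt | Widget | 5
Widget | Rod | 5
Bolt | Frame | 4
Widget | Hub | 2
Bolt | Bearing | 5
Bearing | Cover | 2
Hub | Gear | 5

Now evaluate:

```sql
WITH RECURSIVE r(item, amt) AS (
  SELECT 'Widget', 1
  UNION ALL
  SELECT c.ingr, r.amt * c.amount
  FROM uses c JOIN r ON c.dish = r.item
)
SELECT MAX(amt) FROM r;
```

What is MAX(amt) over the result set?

10

Base: (Widget, amt=1).
Iteration 1: components of {Widget} -> Hub = 1*2 = 2, Rod = 1*5 = 5.
Iteration 2: components of {Hub,Rod} -> Gear = 2*5 = 10.
Iteration 3: no further components; recursion stops.
amt values: 1, 5, 2, 10; the maximum is 10.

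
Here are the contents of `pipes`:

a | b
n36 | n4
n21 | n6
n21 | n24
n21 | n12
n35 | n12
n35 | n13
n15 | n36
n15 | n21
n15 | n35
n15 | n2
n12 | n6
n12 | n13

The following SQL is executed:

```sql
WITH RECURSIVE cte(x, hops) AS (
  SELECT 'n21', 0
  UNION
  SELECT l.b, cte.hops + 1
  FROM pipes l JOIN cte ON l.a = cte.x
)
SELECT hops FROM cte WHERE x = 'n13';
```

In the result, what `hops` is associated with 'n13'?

2

Base: (n21, hops=0).
Iteration 1: edges from {n21} -> (n12, hops=1), (n24, hops=1), (n6, hops=1).
Iteration 2: edges from {n12,n24,n6} -> (n13, hops=2), (n6, hops=2).
Iteration 3: no outgoing edges from {n13,n6}; recursion stops.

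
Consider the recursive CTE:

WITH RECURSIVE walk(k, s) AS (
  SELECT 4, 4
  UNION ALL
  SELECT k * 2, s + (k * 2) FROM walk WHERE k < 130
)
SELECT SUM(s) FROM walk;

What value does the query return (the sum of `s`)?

Base: k=4, s=4.
Iteration 1: 4 < 130 holds -> k = 4 * 2 = 8, s = 4 + 8 = 12.
Iteration 2: 8 < 130 holds -> k = 8 * 2 = 16, s = 12 + 16 = 28.
Iteration 3: 16 < 130 holds -> k = 16 * 2 = 32, s = 28 + 32 = 60.
Iteration 4: 32 < 130 holds -> k = 32 * 2 = 64, s = 60 + 64 = 124.
Iteration 5: 64 < 130 holds -> k = 64 * 2 = 128, s = 124 + 128 = 252.
Iteration 6: 128 < 130 holds -> k = 128 * 2 = 256, s = 252 + 256 = 508.
Iteration 7: 256 < 130 fails; recursion stops.
SUM(s) = 4 + 12 + 28 + 60 + 124 + 252 + 508 = 988.

988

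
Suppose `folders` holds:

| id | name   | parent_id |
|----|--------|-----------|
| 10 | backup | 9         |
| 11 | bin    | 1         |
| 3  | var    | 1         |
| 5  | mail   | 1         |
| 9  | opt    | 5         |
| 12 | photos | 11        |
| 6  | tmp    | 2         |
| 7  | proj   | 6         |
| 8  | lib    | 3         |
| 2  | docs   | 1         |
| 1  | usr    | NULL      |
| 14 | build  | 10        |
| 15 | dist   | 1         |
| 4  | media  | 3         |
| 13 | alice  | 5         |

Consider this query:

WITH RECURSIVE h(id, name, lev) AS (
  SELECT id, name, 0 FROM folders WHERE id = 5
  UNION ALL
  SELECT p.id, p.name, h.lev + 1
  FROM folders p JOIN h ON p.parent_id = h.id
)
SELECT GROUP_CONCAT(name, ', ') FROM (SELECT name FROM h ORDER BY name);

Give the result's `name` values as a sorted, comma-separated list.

alice, backup, build, mail, opt

Base: id=5 (mail) at lev 0.
Iteration 1: rows with parent_id in {5} -> opt (id 9, lev 1), alice (id 13, lev 1).
Iteration 2: rows with parent_id in {9,13} -> backup (id 10, lev 2).
Iteration 3: rows with parent_id in {10} -> build (id 14, lev 3).
Iteration 4: no rows with parent_id in {14}; recursion stops.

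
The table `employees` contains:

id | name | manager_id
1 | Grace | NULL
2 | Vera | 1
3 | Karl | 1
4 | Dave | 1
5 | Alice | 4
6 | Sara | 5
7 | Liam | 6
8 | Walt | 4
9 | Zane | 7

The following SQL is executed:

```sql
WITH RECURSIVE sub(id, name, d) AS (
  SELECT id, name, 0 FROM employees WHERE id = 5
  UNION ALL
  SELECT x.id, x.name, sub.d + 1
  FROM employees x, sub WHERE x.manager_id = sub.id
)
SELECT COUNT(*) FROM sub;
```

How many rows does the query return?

4

Base: id=5 (Alice) at d 0.
Iteration 1: rows with manager_id in {5} -> Sara (id 6, d 1).
Iteration 2: rows with manager_id in {6} -> Liam (id 7, d 2).
Iteration 3: rows with manager_id in {7} -> Zane (id 9, d 3).
Iteration 4: no rows with manager_id in {9}; recursion stops.
Total rows emitted: 4.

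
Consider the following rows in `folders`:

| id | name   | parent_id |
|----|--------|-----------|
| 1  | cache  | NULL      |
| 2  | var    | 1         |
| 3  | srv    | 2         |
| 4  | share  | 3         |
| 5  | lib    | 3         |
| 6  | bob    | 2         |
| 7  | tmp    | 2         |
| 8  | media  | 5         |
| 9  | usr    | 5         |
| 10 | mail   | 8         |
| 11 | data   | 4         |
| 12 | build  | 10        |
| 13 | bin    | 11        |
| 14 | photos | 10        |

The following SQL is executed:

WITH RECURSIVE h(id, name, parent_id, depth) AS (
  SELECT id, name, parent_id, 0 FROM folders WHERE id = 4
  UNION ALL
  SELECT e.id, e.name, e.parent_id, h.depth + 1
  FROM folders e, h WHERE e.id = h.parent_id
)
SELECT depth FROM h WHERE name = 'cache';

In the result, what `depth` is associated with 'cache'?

Base: id=4 (share), parent_id=3, depth 0.
Iteration 1: join on id=3 -> srv (id 3, parent_id=2, depth 1).
Iteration 2: join on id=2 -> var (id 2, parent_id=1, depth 2).
Iteration 3: join on id=1 -> cache (id 1, parent_id=NULL, depth 3).
Iteration 4: parent_id is NULL; no match; recursion stops.

3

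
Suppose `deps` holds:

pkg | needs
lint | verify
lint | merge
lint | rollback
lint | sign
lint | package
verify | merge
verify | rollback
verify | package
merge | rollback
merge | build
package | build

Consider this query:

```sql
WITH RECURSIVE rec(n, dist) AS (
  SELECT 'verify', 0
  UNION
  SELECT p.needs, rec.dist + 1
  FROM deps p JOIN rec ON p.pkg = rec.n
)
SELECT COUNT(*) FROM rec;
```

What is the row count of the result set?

Base: (verify, dist=0).
Iteration 1: edges from {verify} -> (merge, dist=1), (package, dist=1), (rollback, dist=1).
Iteration 2: edges from {merge,package,rollback} -> (build, dist=2), (rollback, dist=2). [UNION drops 1 duplicate row(s)]
Iteration 3: no outgoing edges from {build,rollback}; recursion stops.
Total rows emitted: 6.

6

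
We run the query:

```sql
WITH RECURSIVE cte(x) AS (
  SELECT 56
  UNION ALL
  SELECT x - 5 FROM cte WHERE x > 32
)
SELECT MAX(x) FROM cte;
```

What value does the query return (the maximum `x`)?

Base: x=56.
Iteration 1: 56 > 32 holds -> x = 56 - 5 = 51.
Iteration 2: 51 > 32 holds -> x = 51 - 5 = 46.
Iteration 3: 46 > 32 holds -> x = 46 - 5 = 41.
Iteration 4: 41 > 32 holds -> x = 41 - 5 = 36.
Iteration 5: 36 > 32 holds -> x = 36 - 5 = 31.
Iteration 6: 31 > 32 fails; recursion stops.
x values: 56, 51, 46, 41, 36, 31; the maximum is 56.

56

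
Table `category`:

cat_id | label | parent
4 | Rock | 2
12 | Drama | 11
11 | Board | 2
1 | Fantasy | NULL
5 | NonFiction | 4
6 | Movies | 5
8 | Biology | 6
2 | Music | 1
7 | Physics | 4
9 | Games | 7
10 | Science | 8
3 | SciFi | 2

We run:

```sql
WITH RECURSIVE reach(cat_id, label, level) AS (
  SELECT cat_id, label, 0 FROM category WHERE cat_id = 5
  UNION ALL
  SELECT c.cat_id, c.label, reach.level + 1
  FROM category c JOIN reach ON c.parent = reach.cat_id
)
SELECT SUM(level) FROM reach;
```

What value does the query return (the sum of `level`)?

6

Base: cat_id=5 (NonFiction) at level 0.
Iteration 1: rows with parent in {5} -> Movies (id 6, level 1).
Iteration 2: rows with parent in {6} -> Biology (id 8, level 2).
Iteration 3: rows with parent in {8} -> Science (id 10, level 3).
Iteration 4: no rows with parent in {10}; recursion stops.
SUM(level) = 0 + 1 + 2 + 3 = 6.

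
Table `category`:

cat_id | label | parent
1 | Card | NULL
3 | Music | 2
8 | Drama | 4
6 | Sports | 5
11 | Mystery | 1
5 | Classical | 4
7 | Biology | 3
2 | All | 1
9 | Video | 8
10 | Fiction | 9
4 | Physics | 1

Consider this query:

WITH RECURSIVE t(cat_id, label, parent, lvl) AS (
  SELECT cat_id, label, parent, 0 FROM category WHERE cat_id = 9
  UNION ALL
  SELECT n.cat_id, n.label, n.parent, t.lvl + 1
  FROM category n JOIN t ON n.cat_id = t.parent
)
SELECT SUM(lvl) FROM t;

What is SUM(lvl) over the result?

Base: cat_id=9 (Video), parent=8, lvl 0.
Iteration 1: join on cat_id=8 -> Drama (id 8, parent=4, lvl 1).
Iteration 2: join on cat_id=4 -> Physics (id 4, parent=1, lvl 2).
Iteration 3: join on cat_id=1 -> Card (id 1, parent=NULL, lvl 3).
Iteration 4: parent is NULL; no match; recursion stops.
SUM(lvl) = 0 + 1 + 2 + 3 = 6.

6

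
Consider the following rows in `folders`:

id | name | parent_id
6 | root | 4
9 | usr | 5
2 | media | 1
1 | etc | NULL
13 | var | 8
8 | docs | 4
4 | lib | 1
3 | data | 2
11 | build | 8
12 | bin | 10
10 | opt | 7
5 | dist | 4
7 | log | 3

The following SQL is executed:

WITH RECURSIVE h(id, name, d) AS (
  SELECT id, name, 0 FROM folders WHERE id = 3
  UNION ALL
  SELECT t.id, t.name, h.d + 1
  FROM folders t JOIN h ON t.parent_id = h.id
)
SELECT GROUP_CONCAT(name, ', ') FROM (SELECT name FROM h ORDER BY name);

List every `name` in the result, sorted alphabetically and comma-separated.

Base: id=3 (data) at d 0.
Iteration 1: rows with parent_id in {3} -> log (id 7, d 1).
Iteration 2: rows with parent_id in {7} -> opt (id 10, d 2).
Iteration 3: rows with parent_id in {10} -> bin (id 12, d 3).
Iteration 4: no rows with parent_id in {12}; recursion stops.

bin, data, log, opt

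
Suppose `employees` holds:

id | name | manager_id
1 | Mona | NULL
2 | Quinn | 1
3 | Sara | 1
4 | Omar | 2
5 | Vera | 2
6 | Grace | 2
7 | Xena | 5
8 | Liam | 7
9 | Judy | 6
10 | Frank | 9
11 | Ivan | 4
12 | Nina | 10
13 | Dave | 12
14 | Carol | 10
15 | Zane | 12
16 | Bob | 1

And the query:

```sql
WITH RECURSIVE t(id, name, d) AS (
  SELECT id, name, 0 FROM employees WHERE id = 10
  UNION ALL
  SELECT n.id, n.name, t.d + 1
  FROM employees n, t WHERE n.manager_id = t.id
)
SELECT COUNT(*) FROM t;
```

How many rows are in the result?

Base: id=10 (Frank) at d 0.
Iteration 1: rows with manager_id in {10} -> Nina (id 12, d 1), Carol (id 14, d 1).
Iteration 2: rows with manager_id in {12,14} -> Dave (id 13, d 2), Zane (id 15, d 2).
Iteration 3: no rows with manager_id in {13,15}; recursion stops.
Total rows emitted: 5.

5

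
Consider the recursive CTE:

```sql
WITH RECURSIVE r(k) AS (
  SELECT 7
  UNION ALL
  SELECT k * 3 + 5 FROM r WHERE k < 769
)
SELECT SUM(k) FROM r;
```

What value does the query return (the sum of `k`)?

Base: k=7.
Iteration 1: 7 < 769 holds -> k = 7 * 3 + 5 = 26.
Iteration 2: 26 < 769 holds -> k = 26 * 3 + 5 = 83.
Iteration 3: 83 < 769 holds -> k = 83 * 3 + 5 = 254.
Iteration 4: 254 < 769 holds -> k = 254 * 3 + 5 = 767.
Iteration 5: 767 < 769 holds -> k = 767 * 3 + 5 = 2306.
Iteration 6: 2306 < 769 fails; recursion stops.
SUM(k) = 7 + 26 + 83 + 254 + 767 + 2306 = 3443.

3443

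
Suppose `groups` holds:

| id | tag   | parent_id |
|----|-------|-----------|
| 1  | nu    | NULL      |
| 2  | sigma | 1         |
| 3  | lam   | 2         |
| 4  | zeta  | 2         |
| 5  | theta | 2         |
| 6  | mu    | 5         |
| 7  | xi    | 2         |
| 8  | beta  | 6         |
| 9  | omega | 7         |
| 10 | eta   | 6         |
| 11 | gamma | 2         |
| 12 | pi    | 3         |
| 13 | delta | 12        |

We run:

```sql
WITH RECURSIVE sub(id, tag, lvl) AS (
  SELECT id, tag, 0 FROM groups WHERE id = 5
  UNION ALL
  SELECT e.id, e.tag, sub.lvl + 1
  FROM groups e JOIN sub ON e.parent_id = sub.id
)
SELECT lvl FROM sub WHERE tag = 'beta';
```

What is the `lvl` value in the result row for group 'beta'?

Base: id=5 (theta) at lvl 0.
Iteration 1: rows with parent_id in {5} -> mu (id 6, lvl 1).
Iteration 2: rows with parent_id in {6} -> beta (id 8, lvl 2), eta (id 10, lvl 2).
Iteration 3: no rows with parent_id in {8,10}; recursion stops.

2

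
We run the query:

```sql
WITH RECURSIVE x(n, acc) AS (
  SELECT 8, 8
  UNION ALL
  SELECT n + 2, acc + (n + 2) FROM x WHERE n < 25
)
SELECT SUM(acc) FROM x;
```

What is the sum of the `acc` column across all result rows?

770

Base: n=8, acc=8.
Iteration 1: 8 < 25 holds -> n = 8 + 2 = 10, acc = 8 + 10 = 18.
Iteration 2: 10 < 25 holds -> n = 10 + 2 = 12, acc = 18 + 12 = 30.
Iteration 3: 12 < 25 holds -> n = 12 + 2 = 14, acc = 30 + 14 = 44.
Iteration 4: 14 < 25 holds -> n = 14 + 2 = 16, acc = 44 + 16 = 60.
Iteration 5: 16 < 25 holds -> n = 16 + 2 = 18, acc = 60 + 18 = 78.
Iteration 6: 18 < 25 holds -> n = 18 + 2 = 20, acc = 78 + 20 = 98.
Iteration 7: 20 < 25 holds -> n = 20 + 2 = 22, acc = 98 + 22 = 120.
Iteration 8: 22 < 25 holds -> n = 22 + 2 = 24, acc = 120 + 24 = 144.
Iteration 9: 24 < 25 holds -> n = 24 + 2 = 26, acc = 144 + 26 = 170.
Iteration 10: 26 < 25 fails; recursion stops.
SUM(acc) = 8 + 18 + 30 + 44 + 60 + 78 + 98 + 120 + 144 + 170 = 770.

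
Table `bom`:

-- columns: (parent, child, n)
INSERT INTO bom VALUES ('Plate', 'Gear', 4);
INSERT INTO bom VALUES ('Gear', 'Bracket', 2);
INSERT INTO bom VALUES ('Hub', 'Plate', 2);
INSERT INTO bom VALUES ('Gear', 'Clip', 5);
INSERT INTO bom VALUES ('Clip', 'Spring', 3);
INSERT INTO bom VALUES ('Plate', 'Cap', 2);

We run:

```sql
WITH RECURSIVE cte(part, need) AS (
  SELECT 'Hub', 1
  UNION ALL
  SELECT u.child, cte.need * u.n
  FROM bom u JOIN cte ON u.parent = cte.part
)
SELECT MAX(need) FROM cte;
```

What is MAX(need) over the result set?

Base: (Hub, need=1).
Iteration 1: components of {Hub} -> Plate = 1*2 = 2.
Iteration 2: components of {Plate} -> Cap = 2*2 = 4, Gear = 2*4 = 8.
Iteration 3: components of {Cap,Gear} -> Bracket = 8*2 = 16, Clip = 8*5 = 40.
Iteration 4: components of {Bracket,Clip} -> Spring = 40*3 = 120.
Iteration 5: no further components; recursion stops.
need values: 1, 2, 8, 4, 40, 16, 120; the maximum is 120.

120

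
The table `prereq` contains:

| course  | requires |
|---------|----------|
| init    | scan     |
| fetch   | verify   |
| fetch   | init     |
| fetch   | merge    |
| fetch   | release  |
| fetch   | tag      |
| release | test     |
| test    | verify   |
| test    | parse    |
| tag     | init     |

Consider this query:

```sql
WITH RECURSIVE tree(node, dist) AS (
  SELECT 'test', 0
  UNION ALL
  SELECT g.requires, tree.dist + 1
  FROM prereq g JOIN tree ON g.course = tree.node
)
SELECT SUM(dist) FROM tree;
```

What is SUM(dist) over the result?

Base: (test, dist=0).
Iteration 1: edges from {test} -> (parse, dist=1), (verify, dist=1).
Iteration 2: no outgoing edges from {parse,verify}; recursion stops.
SUM(dist) = 0 + 1 + 1 = 2.

2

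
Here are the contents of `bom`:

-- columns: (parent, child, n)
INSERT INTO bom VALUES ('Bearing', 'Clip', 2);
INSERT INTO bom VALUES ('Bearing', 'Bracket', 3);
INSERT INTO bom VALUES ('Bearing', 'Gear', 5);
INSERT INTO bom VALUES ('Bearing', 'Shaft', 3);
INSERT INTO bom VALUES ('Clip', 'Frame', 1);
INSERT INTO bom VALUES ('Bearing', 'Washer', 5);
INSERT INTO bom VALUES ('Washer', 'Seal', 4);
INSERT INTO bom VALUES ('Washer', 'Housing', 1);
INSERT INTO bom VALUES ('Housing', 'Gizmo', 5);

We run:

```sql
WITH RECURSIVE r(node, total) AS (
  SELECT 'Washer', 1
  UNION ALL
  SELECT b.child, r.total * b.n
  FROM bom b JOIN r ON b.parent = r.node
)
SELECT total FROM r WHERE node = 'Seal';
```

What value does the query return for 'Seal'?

Base: (Washer, total=1).
Iteration 1: components of {Washer} -> Housing = 1*1 = 1, Seal = 1*4 = 4.
Iteration 2: components of {Housing,Seal} -> Gizmo = 1*5 = 5.
Iteration 3: no further components; recursion stops.

4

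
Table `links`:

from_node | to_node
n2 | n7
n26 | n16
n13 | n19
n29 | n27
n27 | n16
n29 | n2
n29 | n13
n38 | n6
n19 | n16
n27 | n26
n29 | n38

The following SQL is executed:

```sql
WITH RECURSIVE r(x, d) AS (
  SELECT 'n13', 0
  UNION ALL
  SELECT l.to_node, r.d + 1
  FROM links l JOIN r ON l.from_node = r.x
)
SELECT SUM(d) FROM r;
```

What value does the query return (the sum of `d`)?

Base: (n13, d=0).
Iteration 1: edges from {n13} -> (n19, d=1).
Iteration 2: edges from {n19} -> (n16, d=2).
Iteration 3: no outgoing edges from {n16}; recursion stops.
SUM(d) = 0 + 1 + 2 = 3.

3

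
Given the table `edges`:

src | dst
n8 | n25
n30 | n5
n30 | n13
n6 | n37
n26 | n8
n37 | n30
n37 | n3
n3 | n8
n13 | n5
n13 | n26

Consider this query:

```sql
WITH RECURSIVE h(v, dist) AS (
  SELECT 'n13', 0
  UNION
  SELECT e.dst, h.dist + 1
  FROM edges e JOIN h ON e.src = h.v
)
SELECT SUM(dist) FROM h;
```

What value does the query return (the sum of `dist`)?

7

Base: (n13, dist=0).
Iteration 1: edges from {n13} -> (n26, dist=1), (n5, dist=1).
Iteration 2: edges from {n26,n5} -> (n8, dist=2).
Iteration 3: edges from {n8} -> (n25, dist=3).
Iteration 4: no outgoing edges from {n25}; recursion stops.
SUM(dist) = 0 + 1 + 1 + 2 + 3 = 7.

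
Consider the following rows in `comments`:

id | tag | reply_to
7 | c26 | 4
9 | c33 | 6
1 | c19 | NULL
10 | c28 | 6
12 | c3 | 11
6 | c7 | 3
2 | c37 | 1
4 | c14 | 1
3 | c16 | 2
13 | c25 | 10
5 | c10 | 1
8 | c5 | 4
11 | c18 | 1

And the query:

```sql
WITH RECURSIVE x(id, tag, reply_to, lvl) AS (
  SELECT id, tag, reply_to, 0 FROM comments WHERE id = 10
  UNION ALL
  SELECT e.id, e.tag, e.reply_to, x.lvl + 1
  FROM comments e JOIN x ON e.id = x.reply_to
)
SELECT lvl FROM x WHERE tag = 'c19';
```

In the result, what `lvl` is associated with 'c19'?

Base: id=10 (c28), reply_to=6, lvl 0.
Iteration 1: join on id=6 -> c7 (id 6, reply_to=3, lvl 1).
Iteration 2: join on id=3 -> c16 (id 3, reply_to=2, lvl 2).
Iteration 3: join on id=2 -> c37 (id 2, reply_to=1, lvl 3).
Iteration 4: join on id=1 -> c19 (id 1, reply_to=NULL, lvl 4).
Iteration 5: reply_to is NULL; no match; recursion stops.

4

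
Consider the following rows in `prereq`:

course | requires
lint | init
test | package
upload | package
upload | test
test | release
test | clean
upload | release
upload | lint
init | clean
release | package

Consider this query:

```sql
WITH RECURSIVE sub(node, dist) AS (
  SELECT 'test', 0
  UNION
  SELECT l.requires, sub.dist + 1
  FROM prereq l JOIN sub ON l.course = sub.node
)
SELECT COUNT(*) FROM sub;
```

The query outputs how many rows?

Base: (test, dist=0).
Iteration 1: edges from {test} -> (clean, dist=1), (package, dist=1), (release, dist=1).
Iteration 2: edges from {clean,package,release} -> (package, dist=2).
Iteration 3: no outgoing edges from {package}; recursion stops.
Total rows emitted: 5.

5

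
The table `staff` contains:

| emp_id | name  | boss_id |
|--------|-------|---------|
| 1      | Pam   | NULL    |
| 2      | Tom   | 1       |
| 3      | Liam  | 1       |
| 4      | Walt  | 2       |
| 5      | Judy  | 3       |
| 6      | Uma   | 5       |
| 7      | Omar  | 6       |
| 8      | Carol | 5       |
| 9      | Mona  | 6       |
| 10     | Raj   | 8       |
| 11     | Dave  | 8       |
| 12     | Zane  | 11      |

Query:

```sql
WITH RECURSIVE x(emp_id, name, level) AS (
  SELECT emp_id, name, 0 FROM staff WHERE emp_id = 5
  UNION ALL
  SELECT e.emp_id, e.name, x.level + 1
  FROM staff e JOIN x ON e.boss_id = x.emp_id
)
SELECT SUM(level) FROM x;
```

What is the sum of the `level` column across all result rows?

Base: emp_id=5 (Judy) at level 0.
Iteration 1: rows with boss_id in {5} -> Uma (id 6, level 1), Carol (id 8, level 1).
Iteration 2: rows with boss_id in {6,8} -> Omar (id 7, level 2), Mona (id 9, level 2), Raj (id 10, level 2), Dave (id 11, level 2).
Iteration 3: rows with boss_id in {7,9,10,11} -> Zane (id 12, level 3).
Iteration 4: no rows with boss_id in {12}; recursion stops.
SUM(level) = 0 + 1 + 1 + 2 + 2 + 2 + 2 + 3 = 13.

13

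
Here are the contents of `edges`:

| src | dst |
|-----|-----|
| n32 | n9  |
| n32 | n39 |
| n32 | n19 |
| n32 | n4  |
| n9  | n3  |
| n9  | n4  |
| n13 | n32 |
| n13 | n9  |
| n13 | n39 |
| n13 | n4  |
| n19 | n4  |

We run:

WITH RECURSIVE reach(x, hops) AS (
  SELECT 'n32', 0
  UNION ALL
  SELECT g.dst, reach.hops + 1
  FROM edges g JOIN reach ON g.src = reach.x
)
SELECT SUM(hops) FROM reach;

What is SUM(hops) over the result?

10

Base: (n32, hops=0).
Iteration 1: edges from {n32} -> (n19, hops=1), (n39, hops=1), (n4, hops=1), (n9, hops=1).
Iteration 2: edges from {n19,n39,n4,n9} -> (n3, hops=2), (n4, hops=2) x2. [UNION ALL keeps all 3 new rows, including repeats]
Iteration 3: no outgoing edges from {n3,n4}; recursion stops.
SUM(hops) = 0 + 1 + 1 + 1 + 1 + 2 + 2 + 2 = 10.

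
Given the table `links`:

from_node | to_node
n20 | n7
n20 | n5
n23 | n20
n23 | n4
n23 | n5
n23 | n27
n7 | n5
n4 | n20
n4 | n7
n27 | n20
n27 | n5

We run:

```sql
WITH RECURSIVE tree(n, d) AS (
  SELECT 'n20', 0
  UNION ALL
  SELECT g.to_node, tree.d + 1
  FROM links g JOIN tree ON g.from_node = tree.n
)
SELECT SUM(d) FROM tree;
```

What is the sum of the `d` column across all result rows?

4

Base: (n20, d=0).
Iteration 1: edges from {n20} -> (n5, d=1), (n7, d=1).
Iteration 2: edges from {n5,n7} -> (n5, d=2).
Iteration 3: no outgoing edges from {n5}; recursion stops.
SUM(d) = 0 + 1 + 1 + 2 = 4.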